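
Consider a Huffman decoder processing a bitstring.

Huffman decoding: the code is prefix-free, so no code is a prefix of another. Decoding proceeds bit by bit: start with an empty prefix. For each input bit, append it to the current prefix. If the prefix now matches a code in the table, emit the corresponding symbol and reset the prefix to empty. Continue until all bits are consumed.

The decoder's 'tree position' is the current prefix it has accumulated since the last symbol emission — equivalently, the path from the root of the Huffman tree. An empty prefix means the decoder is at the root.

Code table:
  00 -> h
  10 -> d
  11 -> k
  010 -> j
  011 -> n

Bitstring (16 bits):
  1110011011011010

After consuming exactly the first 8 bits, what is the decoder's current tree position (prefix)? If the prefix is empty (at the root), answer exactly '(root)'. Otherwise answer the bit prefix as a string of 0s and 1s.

Answer: 0

Derivation:
Bit 0: prefix='1' (no match yet)
Bit 1: prefix='11' -> emit 'k', reset
Bit 2: prefix='1' (no match yet)
Bit 3: prefix='10' -> emit 'd', reset
Bit 4: prefix='0' (no match yet)
Bit 5: prefix='01' (no match yet)
Bit 6: prefix='011' -> emit 'n', reset
Bit 7: prefix='0' (no match yet)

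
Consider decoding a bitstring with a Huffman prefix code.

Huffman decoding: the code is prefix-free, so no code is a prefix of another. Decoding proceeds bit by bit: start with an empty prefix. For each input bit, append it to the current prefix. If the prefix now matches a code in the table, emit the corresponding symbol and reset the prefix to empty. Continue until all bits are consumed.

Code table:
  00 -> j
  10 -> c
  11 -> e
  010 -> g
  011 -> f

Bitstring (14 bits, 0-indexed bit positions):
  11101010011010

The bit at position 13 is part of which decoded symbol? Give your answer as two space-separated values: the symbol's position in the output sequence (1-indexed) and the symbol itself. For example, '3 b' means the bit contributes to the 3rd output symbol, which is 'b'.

Answer: 6 g

Derivation:
Bit 0: prefix='1' (no match yet)
Bit 1: prefix='11' -> emit 'e', reset
Bit 2: prefix='1' (no match yet)
Bit 3: prefix='10' -> emit 'c', reset
Bit 4: prefix='1' (no match yet)
Bit 5: prefix='10' -> emit 'c', reset
Bit 6: prefix='1' (no match yet)
Bit 7: prefix='10' -> emit 'c', reset
Bit 8: prefix='0' (no match yet)
Bit 9: prefix='01' (no match yet)
Bit 10: prefix='011' -> emit 'f', reset
Bit 11: prefix='0' (no match yet)
Bit 12: prefix='01' (no match yet)
Bit 13: prefix='010' -> emit 'g', reset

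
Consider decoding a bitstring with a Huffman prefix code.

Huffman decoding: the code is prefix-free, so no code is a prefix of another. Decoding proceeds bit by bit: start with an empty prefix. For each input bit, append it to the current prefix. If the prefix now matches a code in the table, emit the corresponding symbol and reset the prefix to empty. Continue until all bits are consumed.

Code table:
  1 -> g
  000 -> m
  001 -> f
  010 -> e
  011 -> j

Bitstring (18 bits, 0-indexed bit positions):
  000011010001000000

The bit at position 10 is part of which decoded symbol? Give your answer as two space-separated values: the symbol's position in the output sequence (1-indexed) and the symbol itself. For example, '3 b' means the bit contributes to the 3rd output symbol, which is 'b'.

Answer: 4 f

Derivation:
Bit 0: prefix='0' (no match yet)
Bit 1: prefix='00' (no match yet)
Bit 2: prefix='000' -> emit 'm', reset
Bit 3: prefix='0' (no match yet)
Bit 4: prefix='01' (no match yet)
Bit 5: prefix='011' -> emit 'j', reset
Bit 6: prefix='0' (no match yet)
Bit 7: prefix='01' (no match yet)
Bit 8: prefix='010' -> emit 'e', reset
Bit 9: prefix='0' (no match yet)
Bit 10: prefix='00' (no match yet)
Bit 11: prefix='001' -> emit 'f', reset
Bit 12: prefix='0' (no match yet)
Bit 13: prefix='00' (no match yet)
Bit 14: prefix='000' -> emit 'm', reset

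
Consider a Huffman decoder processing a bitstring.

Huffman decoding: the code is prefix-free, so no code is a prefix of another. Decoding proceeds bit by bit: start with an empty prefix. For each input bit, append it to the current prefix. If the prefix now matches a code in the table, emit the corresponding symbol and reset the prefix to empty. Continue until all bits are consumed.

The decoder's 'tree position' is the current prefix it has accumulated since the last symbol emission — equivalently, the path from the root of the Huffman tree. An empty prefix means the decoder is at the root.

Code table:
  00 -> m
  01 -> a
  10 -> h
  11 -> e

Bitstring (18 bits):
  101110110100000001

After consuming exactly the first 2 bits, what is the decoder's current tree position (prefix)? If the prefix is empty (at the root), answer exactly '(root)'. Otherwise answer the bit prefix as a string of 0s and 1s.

Answer: (root)

Derivation:
Bit 0: prefix='1' (no match yet)
Bit 1: prefix='10' -> emit 'h', reset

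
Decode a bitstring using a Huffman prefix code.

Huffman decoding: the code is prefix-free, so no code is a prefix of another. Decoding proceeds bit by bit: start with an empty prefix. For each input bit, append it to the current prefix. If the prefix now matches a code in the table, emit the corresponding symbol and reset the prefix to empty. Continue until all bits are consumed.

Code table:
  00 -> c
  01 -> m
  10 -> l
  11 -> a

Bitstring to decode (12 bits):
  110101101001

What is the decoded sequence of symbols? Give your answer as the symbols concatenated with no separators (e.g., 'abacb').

Answer: ammllm

Derivation:
Bit 0: prefix='1' (no match yet)
Bit 1: prefix='11' -> emit 'a', reset
Bit 2: prefix='0' (no match yet)
Bit 3: prefix='01' -> emit 'm', reset
Bit 4: prefix='0' (no match yet)
Bit 5: prefix='01' -> emit 'm', reset
Bit 6: prefix='1' (no match yet)
Bit 7: prefix='10' -> emit 'l', reset
Bit 8: prefix='1' (no match yet)
Bit 9: prefix='10' -> emit 'l', reset
Bit 10: prefix='0' (no match yet)
Bit 11: prefix='01' -> emit 'm', reset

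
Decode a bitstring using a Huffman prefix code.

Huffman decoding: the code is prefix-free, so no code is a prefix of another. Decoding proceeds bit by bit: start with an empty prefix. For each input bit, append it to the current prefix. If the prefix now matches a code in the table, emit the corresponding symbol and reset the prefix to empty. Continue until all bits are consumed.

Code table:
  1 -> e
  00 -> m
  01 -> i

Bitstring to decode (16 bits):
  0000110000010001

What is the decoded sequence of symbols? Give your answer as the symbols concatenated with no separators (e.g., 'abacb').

Answer: mmeemmimi

Derivation:
Bit 0: prefix='0' (no match yet)
Bit 1: prefix='00' -> emit 'm', reset
Bit 2: prefix='0' (no match yet)
Bit 3: prefix='00' -> emit 'm', reset
Bit 4: prefix='1' -> emit 'e', reset
Bit 5: prefix='1' -> emit 'e', reset
Bit 6: prefix='0' (no match yet)
Bit 7: prefix='00' -> emit 'm', reset
Bit 8: prefix='0' (no match yet)
Bit 9: prefix='00' -> emit 'm', reset
Bit 10: prefix='0' (no match yet)
Bit 11: prefix='01' -> emit 'i', reset
Bit 12: prefix='0' (no match yet)
Bit 13: prefix='00' -> emit 'm', reset
Bit 14: prefix='0' (no match yet)
Bit 15: prefix='01' -> emit 'i', reset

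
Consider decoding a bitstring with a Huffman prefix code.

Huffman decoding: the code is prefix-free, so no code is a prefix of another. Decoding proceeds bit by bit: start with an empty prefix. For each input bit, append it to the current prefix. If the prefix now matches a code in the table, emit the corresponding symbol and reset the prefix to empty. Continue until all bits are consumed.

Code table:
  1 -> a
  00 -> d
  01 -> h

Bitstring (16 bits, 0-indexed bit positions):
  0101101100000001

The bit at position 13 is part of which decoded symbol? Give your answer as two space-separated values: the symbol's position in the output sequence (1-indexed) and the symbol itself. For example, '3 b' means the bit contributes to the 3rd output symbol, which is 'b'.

Answer: 8 d

Derivation:
Bit 0: prefix='0' (no match yet)
Bit 1: prefix='01' -> emit 'h', reset
Bit 2: prefix='0' (no match yet)
Bit 3: prefix='01' -> emit 'h', reset
Bit 4: prefix='1' -> emit 'a', reset
Bit 5: prefix='0' (no match yet)
Bit 6: prefix='01' -> emit 'h', reset
Bit 7: prefix='1' -> emit 'a', reset
Bit 8: prefix='0' (no match yet)
Bit 9: prefix='00' -> emit 'd', reset
Bit 10: prefix='0' (no match yet)
Bit 11: prefix='00' -> emit 'd', reset
Bit 12: prefix='0' (no match yet)
Bit 13: prefix='00' -> emit 'd', reset
Bit 14: prefix='0' (no match yet)
Bit 15: prefix='01' -> emit 'h', reset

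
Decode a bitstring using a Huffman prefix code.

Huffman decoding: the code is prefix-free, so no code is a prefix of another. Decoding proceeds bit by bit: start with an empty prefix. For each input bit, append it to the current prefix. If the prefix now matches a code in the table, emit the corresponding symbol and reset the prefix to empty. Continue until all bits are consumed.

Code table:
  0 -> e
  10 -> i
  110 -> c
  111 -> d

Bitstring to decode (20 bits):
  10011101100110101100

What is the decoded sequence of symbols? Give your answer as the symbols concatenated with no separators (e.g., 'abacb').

Bit 0: prefix='1' (no match yet)
Bit 1: prefix='10' -> emit 'i', reset
Bit 2: prefix='0' -> emit 'e', reset
Bit 3: prefix='1' (no match yet)
Bit 4: prefix='11' (no match yet)
Bit 5: prefix='111' -> emit 'd', reset
Bit 6: prefix='0' -> emit 'e', reset
Bit 7: prefix='1' (no match yet)
Bit 8: prefix='11' (no match yet)
Bit 9: prefix='110' -> emit 'c', reset
Bit 10: prefix='0' -> emit 'e', reset
Bit 11: prefix='1' (no match yet)
Bit 12: prefix='11' (no match yet)
Bit 13: prefix='110' -> emit 'c', reset
Bit 14: prefix='1' (no match yet)
Bit 15: prefix='10' -> emit 'i', reset
Bit 16: prefix='1' (no match yet)
Bit 17: prefix='11' (no match yet)
Bit 18: prefix='110' -> emit 'c', reset
Bit 19: prefix='0' -> emit 'e', reset

Answer: iedececice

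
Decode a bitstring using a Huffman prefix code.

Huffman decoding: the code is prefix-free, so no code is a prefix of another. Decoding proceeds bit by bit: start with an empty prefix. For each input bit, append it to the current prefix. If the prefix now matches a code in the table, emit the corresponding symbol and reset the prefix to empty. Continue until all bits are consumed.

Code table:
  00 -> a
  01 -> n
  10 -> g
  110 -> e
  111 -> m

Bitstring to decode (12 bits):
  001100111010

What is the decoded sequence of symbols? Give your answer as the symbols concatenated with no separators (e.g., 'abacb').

Bit 0: prefix='0' (no match yet)
Bit 1: prefix='00' -> emit 'a', reset
Bit 2: prefix='1' (no match yet)
Bit 3: prefix='11' (no match yet)
Bit 4: prefix='110' -> emit 'e', reset
Bit 5: prefix='0' (no match yet)
Bit 6: prefix='01' -> emit 'n', reset
Bit 7: prefix='1' (no match yet)
Bit 8: prefix='11' (no match yet)
Bit 9: prefix='110' -> emit 'e', reset
Bit 10: prefix='1' (no match yet)
Bit 11: prefix='10' -> emit 'g', reset

Answer: aeneg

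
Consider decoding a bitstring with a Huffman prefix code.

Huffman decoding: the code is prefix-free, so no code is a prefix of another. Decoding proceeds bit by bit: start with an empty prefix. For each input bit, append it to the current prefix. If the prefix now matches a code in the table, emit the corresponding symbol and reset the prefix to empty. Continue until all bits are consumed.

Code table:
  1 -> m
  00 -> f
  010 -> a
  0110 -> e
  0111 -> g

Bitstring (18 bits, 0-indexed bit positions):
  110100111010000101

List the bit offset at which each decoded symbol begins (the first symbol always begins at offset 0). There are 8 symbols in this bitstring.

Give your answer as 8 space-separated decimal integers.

Answer: 0 1 2 5 9 12 14 17

Derivation:
Bit 0: prefix='1' -> emit 'm', reset
Bit 1: prefix='1' -> emit 'm', reset
Bit 2: prefix='0' (no match yet)
Bit 3: prefix='01' (no match yet)
Bit 4: prefix='010' -> emit 'a', reset
Bit 5: prefix='0' (no match yet)
Bit 6: prefix='01' (no match yet)
Bit 7: prefix='011' (no match yet)
Bit 8: prefix='0111' -> emit 'g', reset
Bit 9: prefix='0' (no match yet)
Bit 10: prefix='01' (no match yet)
Bit 11: prefix='010' -> emit 'a', reset
Bit 12: prefix='0' (no match yet)
Bit 13: prefix='00' -> emit 'f', reset
Bit 14: prefix='0' (no match yet)
Bit 15: prefix='01' (no match yet)
Bit 16: prefix='010' -> emit 'a', reset
Bit 17: prefix='1' -> emit 'm', reset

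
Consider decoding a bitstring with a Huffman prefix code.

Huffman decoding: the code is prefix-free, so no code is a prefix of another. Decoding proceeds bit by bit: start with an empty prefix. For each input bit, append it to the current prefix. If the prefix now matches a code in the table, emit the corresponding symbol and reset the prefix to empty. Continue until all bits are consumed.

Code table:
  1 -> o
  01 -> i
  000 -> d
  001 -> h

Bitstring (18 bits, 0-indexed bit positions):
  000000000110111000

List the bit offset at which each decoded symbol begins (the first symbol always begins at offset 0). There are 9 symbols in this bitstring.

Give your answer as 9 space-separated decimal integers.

Answer: 0 3 6 9 10 11 13 14 15

Derivation:
Bit 0: prefix='0' (no match yet)
Bit 1: prefix='00' (no match yet)
Bit 2: prefix='000' -> emit 'd', reset
Bit 3: prefix='0' (no match yet)
Bit 4: prefix='00' (no match yet)
Bit 5: prefix='000' -> emit 'd', reset
Bit 6: prefix='0' (no match yet)
Bit 7: prefix='00' (no match yet)
Bit 8: prefix='000' -> emit 'd', reset
Bit 9: prefix='1' -> emit 'o', reset
Bit 10: prefix='1' -> emit 'o', reset
Bit 11: prefix='0' (no match yet)
Bit 12: prefix='01' -> emit 'i', reset
Bit 13: prefix='1' -> emit 'o', reset
Bit 14: prefix='1' -> emit 'o', reset
Bit 15: prefix='0' (no match yet)
Bit 16: prefix='00' (no match yet)
Bit 17: prefix='000' -> emit 'd', reset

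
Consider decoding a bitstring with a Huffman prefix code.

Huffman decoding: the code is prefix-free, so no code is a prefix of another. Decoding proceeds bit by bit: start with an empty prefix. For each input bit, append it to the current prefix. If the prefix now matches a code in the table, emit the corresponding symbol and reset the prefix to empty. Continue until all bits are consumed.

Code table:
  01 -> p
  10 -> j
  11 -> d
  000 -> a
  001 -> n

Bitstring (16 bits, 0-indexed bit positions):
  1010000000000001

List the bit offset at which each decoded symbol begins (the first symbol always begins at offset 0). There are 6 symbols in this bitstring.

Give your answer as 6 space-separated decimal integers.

Bit 0: prefix='1' (no match yet)
Bit 1: prefix='10' -> emit 'j', reset
Bit 2: prefix='1' (no match yet)
Bit 3: prefix='10' -> emit 'j', reset
Bit 4: prefix='0' (no match yet)
Bit 5: prefix='00' (no match yet)
Bit 6: prefix='000' -> emit 'a', reset
Bit 7: prefix='0' (no match yet)
Bit 8: prefix='00' (no match yet)
Bit 9: prefix='000' -> emit 'a', reset
Bit 10: prefix='0' (no match yet)
Bit 11: prefix='00' (no match yet)
Bit 12: prefix='000' -> emit 'a', reset
Bit 13: prefix='0' (no match yet)
Bit 14: prefix='00' (no match yet)
Bit 15: prefix='001' -> emit 'n', reset

Answer: 0 2 4 7 10 13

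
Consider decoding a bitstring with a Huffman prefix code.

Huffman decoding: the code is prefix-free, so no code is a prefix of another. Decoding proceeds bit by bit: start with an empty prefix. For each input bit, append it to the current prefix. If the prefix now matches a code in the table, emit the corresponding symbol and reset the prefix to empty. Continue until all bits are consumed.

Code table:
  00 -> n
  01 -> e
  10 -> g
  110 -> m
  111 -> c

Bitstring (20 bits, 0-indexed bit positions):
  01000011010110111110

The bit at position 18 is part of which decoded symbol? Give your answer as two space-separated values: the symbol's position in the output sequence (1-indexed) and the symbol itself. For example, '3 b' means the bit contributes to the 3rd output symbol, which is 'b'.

Answer: 8 m

Derivation:
Bit 0: prefix='0' (no match yet)
Bit 1: prefix='01' -> emit 'e', reset
Bit 2: prefix='0' (no match yet)
Bit 3: prefix='00' -> emit 'n', reset
Bit 4: prefix='0' (no match yet)
Bit 5: prefix='00' -> emit 'n', reset
Bit 6: prefix='1' (no match yet)
Bit 7: prefix='11' (no match yet)
Bit 8: prefix='110' -> emit 'm', reset
Bit 9: prefix='1' (no match yet)
Bit 10: prefix='10' -> emit 'g', reset
Bit 11: prefix='1' (no match yet)
Bit 12: prefix='11' (no match yet)
Bit 13: prefix='110' -> emit 'm', reset
Bit 14: prefix='1' (no match yet)
Bit 15: prefix='11' (no match yet)
Bit 16: prefix='111' -> emit 'c', reset
Bit 17: prefix='1' (no match yet)
Bit 18: prefix='11' (no match yet)
Bit 19: prefix='110' -> emit 'm', reset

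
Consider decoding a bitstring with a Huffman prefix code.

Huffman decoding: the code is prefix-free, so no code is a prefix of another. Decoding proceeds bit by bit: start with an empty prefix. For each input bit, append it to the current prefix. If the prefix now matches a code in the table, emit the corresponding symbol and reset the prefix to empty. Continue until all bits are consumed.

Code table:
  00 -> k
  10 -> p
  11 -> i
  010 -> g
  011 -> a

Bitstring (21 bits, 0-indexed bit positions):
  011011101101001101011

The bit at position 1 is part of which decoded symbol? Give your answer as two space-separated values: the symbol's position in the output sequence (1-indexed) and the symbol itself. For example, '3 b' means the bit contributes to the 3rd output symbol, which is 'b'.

Answer: 1 a

Derivation:
Bit 0: prefix='0' (no match yet)
Bit 1: prefix='01' (no match yet)
Bit 2: prefix='011' -> emit 'a', reset
Bit 3: prefix='0' (no match yet)
Bit 4: prefix='01' (no match yet)
Bit 5: prefix='011' -> emit 'a', reset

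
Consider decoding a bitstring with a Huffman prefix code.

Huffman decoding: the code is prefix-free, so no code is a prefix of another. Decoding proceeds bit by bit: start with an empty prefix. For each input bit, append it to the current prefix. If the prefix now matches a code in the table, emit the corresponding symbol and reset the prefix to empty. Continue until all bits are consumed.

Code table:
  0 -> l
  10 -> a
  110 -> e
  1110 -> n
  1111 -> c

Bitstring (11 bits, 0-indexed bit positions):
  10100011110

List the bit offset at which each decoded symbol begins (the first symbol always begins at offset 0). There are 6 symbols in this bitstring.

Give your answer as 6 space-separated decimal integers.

Answer: 0 2 4 5 6 10

Derivation:
Bit 0: prefix='1' (no match yet)
Bit 1: prefix='10' -> emit 'a', reset
Bit 2: prefix='1' (no match yet)
Bit 3: prefix='10' -> emit 'a', reset
Bit 4: prefix='0' -> emit 'l', reset
Bit 5: prefix='0' -> emit 'l', reset
Bit 6: prefix='1' (no match yet)
Bit 7: prefix='11' (no match yet)
Bit 8: prefix='111' (no match yet)
Bit 9: prefix='1111' -> emit 'c', reset
Bit 10: prefix='0' -> emit 'l', reset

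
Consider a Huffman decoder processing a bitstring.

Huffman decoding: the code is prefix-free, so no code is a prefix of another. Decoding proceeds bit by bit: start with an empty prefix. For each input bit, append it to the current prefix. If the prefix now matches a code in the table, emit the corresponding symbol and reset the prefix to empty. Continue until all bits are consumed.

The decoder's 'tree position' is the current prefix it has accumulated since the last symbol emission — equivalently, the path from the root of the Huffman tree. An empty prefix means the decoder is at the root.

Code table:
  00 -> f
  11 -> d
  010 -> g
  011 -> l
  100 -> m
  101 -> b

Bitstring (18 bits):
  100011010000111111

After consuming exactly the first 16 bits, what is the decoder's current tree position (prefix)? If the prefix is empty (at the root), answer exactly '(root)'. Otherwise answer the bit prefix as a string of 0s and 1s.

Answer: (root)

Derivation:
Bit 0: prefix='1' (no match yet)
Bit 1: prefix='10' (no match yet)
Bit 2: prefix='100' -> emit 'm', reset
Bit 3: prefix='0' (no match yet)
Bit 4: prefix='01' (no match yet)
Bit 5: prefix='011' -> emit 'l', reset
Bit 6: prefix='0' (no match yet)
Bit 7: prefix='01' (no match yet)
Bit 8: prefix='010' -> emit 'g', reset
Bit 9: prefix='0' (no match yet)
Bit 10: prefix='00' -> emit 'f', reset
Bit 11: prefix='0' (no match yet)
Bit 12: prefix='01' (no match yet)
Bit 13: prefix='011' -> emit 'l', reset
Bit 14: prefix='1' (no match yet)
Bit 15: prefix='11' -> emit 'd', reset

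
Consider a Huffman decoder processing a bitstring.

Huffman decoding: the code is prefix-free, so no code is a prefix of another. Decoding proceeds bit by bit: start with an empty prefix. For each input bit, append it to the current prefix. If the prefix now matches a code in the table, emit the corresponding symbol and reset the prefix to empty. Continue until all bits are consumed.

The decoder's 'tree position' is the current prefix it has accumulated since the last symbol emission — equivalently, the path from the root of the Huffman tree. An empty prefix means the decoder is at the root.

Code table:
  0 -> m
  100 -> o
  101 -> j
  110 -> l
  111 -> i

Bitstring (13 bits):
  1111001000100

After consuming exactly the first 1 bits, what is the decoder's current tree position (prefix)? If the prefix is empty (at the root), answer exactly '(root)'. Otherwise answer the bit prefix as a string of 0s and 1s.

Bit 0: prefix='1' (no match yet)

Answer: 1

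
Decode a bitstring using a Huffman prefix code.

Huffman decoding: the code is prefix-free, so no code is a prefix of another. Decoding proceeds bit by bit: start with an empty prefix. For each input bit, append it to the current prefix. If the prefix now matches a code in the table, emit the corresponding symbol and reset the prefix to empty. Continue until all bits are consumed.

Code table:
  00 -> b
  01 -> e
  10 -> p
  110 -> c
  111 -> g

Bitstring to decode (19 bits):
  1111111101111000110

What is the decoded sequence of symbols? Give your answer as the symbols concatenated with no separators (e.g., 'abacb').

Bit 0: prefix='1' (no match yet)
Bit 1: prefix='11' (no match yet)
Bit 2: prefix='111' -> emit 'g', reset
Bit 3: prefix='1' (no match yet)
Bit 4: prefix='11' (no match yet)
Bit 5: prefix='111' -> emit 'g', reset
Bit 6: prefix='1' (no match yet)
Bit 7: prefix='11' (no match yet)
Bit 8: prefix='110' -> emit 'c', reset
Bit 9: prefix='1' (no match yet)
Bit 10: prefix='11' (no match yet)
Bit 11: prefix='111' -> emit 'g', reset
Bit 12: prefix='1' (no match yet)
Bit 13: prefix='10' -> emit 'p', reset
Bit 14: prefix='0' (no match yet)
Bit 15: prefix='00' -> emit 'b', reset
Bit 16: prefix='1' (no match yet)
Bit 17: prefix='11' (no match yet)
Bit 18: prefix='110' -> emit 'c', reset

Answer: ggcgpbc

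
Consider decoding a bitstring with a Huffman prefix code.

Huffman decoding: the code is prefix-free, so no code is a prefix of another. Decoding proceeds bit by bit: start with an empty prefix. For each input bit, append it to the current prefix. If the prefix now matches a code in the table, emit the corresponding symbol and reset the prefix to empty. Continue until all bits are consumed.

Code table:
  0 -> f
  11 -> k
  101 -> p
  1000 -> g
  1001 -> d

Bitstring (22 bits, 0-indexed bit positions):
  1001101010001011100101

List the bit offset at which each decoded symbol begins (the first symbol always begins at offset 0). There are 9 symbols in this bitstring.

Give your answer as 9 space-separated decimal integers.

Bit 0: prefix='1' (no match yet)
Bit 1: prefix='10' (no match yet)
Bit 2: prefix='100' (no match yet)
Bit 3: prefix='1001' -> emit 'd', reset
Bit 4: prefix='1' (no match yet)
Bit 5: prefix='10' (no match yet)
Bit 6: prefix='101' -> emit 'p', reset
Bit 7: prefix='0' -> emit 'f', reset
Bit 8: prefix='1' (no match yet)
Bit 9: prefix='10' (no match yet)
Bit 10: prefix='100' (no match yet)
Bit 11: prefix='1000' -> emit 'g', reset
Bit 12: prefix='1' (no match yet)
Bit 13: prefix='10' (no match yet)
Bit 14: prefix='101' -> emit 'p', reset
Bit 15: prefix='1' (no match yet)
Bit 16: prefix='11' -> emit 'k', reset
Bit 17: prefix='0' -> emit 'f', reset
Bit 18: prefix='0' -> emit 'f', reset
Bit 19: prefix='1' (no match yet)
Bit 20: prefix='10' (no match yet)
Bit 21: prefix='101' -> emit 'p', reset

Answer: 0 4 7 8 12 15 17 18 19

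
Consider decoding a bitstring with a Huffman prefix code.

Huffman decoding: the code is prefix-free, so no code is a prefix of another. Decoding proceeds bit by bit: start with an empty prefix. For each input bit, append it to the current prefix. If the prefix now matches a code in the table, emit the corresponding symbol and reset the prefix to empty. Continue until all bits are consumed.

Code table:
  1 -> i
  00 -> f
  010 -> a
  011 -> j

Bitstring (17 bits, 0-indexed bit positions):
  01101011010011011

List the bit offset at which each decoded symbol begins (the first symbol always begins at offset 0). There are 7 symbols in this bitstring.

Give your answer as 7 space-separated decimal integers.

Answer: 0 3 6 7 8 11 14

Derivation:
Bit 0: prefix='0' (no match yet)
Bit 1: prefix='01' (no match yet)
Bit 2: prefix='011' -> emit 'j', reset
Bit 3: prefix='0' (no match yet)
Bit 4: prefix='01' (no match yet)
Bit 5: prefix='010' -> emit 'a', reset
Bit 6: prefix='1' -> emit 'i', reset
Bit 7: prefix='1' -> emit 'i', reset
Bit 8: prefix='0' (no match yet)
Bit 9: prefix='01' (no match yet)
Bit 10: prefix='010' -> emit 'a', reset
Bit 11: prefix='0' (no match yet)
Bit 12: prefix='01' (no match yet)
Bit 13: prefix='011' -> emit 'j', reset
Bit 14: prefix='0' (no match yet)
Bit 15: prefix='01' (no match yet)
Bit 16: prefix='011' -> emit 'j', reset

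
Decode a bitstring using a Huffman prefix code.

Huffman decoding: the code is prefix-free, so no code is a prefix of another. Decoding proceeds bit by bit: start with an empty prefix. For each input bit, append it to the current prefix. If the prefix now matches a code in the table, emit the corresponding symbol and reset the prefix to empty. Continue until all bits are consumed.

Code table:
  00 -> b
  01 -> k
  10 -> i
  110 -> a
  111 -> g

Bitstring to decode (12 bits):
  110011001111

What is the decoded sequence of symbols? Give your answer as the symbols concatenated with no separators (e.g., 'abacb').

Bit 0: prefix='1' (no match yet)
Bit 1: prefix='11' (no match yet)
Bit 2: prefix='110' -> emit 'a', reset
Bit 3: prefix='0' (no match yet)
Bit 4: prefix='01' -> emit 'k', reset
Bit 5: prefix='1' (no match yet)
Bit 6: prefix='10' -> emit 'i', reset
Bit 7: prefix='0' (no match yet)
Bit 8: prefix='01' -> emit 'k', reset
Bit 9: prefix='1' (no match yet)
Bit 10: prefix='11' (no match yet)
Bit 11: prefix='111' -> emit 'g', reset

Answer: akikg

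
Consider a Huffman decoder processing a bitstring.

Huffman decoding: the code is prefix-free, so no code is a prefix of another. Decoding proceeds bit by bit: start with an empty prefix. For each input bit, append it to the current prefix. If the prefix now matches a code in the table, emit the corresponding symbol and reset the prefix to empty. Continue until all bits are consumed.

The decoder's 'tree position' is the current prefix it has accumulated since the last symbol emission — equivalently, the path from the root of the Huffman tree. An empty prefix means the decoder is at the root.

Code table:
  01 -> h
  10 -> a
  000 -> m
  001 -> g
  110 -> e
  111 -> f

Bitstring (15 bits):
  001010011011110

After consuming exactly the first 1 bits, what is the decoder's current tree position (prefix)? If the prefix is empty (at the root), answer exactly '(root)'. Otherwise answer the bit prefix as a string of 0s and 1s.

Answer: 0

Derivation:
Bit 0: prefix='0' (no match yet)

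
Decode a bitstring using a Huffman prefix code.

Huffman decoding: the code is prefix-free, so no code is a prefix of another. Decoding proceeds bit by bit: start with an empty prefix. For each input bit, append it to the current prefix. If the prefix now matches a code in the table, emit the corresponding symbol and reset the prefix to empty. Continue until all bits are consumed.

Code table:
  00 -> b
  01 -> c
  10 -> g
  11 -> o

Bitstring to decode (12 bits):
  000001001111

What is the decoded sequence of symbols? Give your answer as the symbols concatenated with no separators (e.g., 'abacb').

Bit 0: prefix='0' (no match yet)
Bit 1: prefix='00' -> emit 'b', reset
Bit 2: prefix='0' (no match yet)
Bit 3: prefix='00' -> emit 'b', reset
Bit 4: prefix='0' (no match yet)
Bit 5: prefix='01' -> emit 'c', reset
Bit 6: prefix='0' (no match yet)
Bit 7: prefix='00' -> emit 'b', reset
Bit 8: prefix='1' (no match yet)
Bit 9: prefix='11' -> emit 'o', reset
Bit 10: prefix='1' (no match yet)
Bit 11: prefix='11' -> emit 'o', reset

Answer: bbcboo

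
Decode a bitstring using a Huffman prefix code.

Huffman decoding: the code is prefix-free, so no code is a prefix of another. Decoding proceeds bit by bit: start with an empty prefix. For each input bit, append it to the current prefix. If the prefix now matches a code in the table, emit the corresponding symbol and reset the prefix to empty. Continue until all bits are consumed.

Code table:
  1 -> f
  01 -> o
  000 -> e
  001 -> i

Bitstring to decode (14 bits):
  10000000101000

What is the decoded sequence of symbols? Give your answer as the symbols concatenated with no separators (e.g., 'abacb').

Bit 0: prefix='1' -> emit 'f', reset
Bit 1: prefix='0' (no match yet)
Bit 2: prefix='00' (no match yet)
Bit 3: prefix='000' -> emit 'e', reset
Bit 4: prefix='0' (no match yet)
Bit 5: prefix='00' (no match yet)
Bit 6: prefix='000' -> emit 'e', reset
Bit 7: prefix='0' (no match yet)
Bit 8: prefix='01' -> emit 'o', reset
Bit 9: prefix='0' (no match yet)
Bit 10: prefix='01' -> emit 'o', reset
Bit 11: prefix='0' (no match yet)
Bit 12: prefix='00' (no match yet)
Bit 13: prefix='000' -> emit 'e', reset

Answer: feeooe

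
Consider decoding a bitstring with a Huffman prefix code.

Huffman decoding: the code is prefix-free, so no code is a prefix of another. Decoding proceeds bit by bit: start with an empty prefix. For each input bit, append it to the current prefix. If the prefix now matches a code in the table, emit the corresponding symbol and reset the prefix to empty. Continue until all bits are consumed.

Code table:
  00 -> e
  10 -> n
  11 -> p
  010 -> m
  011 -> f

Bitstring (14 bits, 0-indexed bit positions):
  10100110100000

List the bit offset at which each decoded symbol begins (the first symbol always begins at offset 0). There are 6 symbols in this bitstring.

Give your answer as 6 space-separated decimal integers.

Bit 0: prefix='1' (no match yet)
Bit 1: prefix='10' -> emit 'n', reset
Bit 2: prefix='1' (no match yet)
Bit 3: prefix='10' -> emit 'n', reset
Bit 4: prefix='0' (no match yet)
Bit 5: prefix='01' (no match yet)
Bit 6: prefix='011' -> emit 'f', reset
Bit 7: prefix='0' (no match yet)
Bit 8: prefix='01' (no match yet)
Bit 9: prefix='010' -> emit 'm', reset
Bit 10: prefix='0' (no match yet)
Bit 11: prefix='00' -> emit 'e', reset
Bit 12: prefix='0' (no match yet)
Bit 13: prefix='00' -> emit 'e', reset

Answer: 0 2 4 7 10 12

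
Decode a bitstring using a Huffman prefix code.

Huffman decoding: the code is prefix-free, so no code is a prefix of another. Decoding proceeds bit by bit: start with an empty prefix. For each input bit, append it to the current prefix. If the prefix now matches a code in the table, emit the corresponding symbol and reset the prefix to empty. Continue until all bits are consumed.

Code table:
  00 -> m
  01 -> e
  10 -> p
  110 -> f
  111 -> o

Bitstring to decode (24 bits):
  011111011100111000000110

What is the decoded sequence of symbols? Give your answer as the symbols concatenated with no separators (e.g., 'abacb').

Bit 0: prefix='0' (no match yet)
Bit 1: prefix='01' -> emit 'e', reset
Bit 2: prefix='1' (no match yet)
Bit 3: prefix='11' (no match yet)
Bit 4: prefix='111' -> emit 'o', reset
Bit 5: prefix='1' (no match yet)
Bit 6: prefix='10' -> emit 'p', reset
Bit 7: prefix='1' (no match yet)
Bit 8: prefix='11' (no match yet)
Bit 9: prefix='111' -> emit 'o', reset
Bit 10: prefix='0' (no match yet)
Bit 11: prefix='00' -> emit 'm', reset
Bit 12: prefix='1' (no match yet)
Bit 13: prefix='11' (no match yet)
Bit 14: prefix='111' -> emit 'o', reset
Bit 15: prefix='0' (no match yet)
Bit 16: prefix='00' -> emit 'm', reset
Bit 17: prefix='0' (no match yet)
Bit 18: prefix='00' -> emit 'm', reset
Bit 19: prefix='0' (no match yet)
Bit 20: prefix='00' -> emit 'm', reset
Bit 21: prefix='1' (no match yet)
Bit 22: prefix='11' (no match yet)
Bit 23: prefix='110' -> emit 'f', reset

Answer: eopomommmf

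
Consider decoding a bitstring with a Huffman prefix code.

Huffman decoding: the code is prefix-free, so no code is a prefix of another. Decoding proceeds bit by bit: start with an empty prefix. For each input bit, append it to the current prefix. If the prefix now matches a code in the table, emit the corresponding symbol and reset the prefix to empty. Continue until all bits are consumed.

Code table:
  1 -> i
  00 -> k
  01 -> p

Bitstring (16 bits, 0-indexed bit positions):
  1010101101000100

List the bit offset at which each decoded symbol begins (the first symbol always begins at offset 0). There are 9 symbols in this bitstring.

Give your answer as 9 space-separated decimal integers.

Answer: 0 1 3 5 7 8 10 12 14

Derivation:
Bit 0: prefix='1' -> emit 'i', reset
Bit 1: prefix='0' (no match yet)
Bit 2: prefix='01' -> emit 'p', reset
Bit 3: prefix='0' (no match yet)
Bit 4: prefix='01' -> emit 'p', reset
Bit 5: prefix='0' (no match yet)
Bit 6: prefix='01' -> emit 'p', reset
Bit 7: prefix='1' -> emit 'i', reset
Bit 8: prefix='0' (no match yet)
Bit 9: prefix='01' -> emit 'p', reset
Bit 10: prefix='0' (no match yet)
Bit 11: prefix='00' -> emit 'k', reset
Bit 12: prefix='0' (no match yet)
Bit 13: prefix='01' -> emit 'p', reset
Bit 14: prefix='0' (no match yet)
Bit 15: prefix='00' -> emit 'k', reset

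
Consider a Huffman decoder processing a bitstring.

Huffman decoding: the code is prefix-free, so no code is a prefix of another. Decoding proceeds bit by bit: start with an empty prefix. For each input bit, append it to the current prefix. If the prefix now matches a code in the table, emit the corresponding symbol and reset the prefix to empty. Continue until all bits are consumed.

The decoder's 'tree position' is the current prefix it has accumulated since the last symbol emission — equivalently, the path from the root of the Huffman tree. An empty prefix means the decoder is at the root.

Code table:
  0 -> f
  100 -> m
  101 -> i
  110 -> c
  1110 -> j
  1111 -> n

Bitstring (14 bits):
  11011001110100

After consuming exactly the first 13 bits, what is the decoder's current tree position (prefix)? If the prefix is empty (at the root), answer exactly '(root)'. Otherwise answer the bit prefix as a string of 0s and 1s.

Bit 0: prefix='1' (no match yet)
Bit 1: prefix='11' (no match yet)
Bit 2: prefix='110' -> emit 'c', reset
Bit 3: prefix='1' (no match yet)
Bit 4: prefix='11' (no match yet)
Bit 5: prefix='110' -> emit 'c', reset
Bit 6: prefix='0' -> emit 'f', reset
Bit 7: prefix='1' (no match yet)
Bit 8: prefix='11' (no match yet)
Bit 9: prefix='111' (no match yet)
Bit 10: prefix='1110' -> emit 'j', reset
Bit 11: prefix='1' (no match yet)
Bit 12: prefix='10' (no match yet)

Answer: 10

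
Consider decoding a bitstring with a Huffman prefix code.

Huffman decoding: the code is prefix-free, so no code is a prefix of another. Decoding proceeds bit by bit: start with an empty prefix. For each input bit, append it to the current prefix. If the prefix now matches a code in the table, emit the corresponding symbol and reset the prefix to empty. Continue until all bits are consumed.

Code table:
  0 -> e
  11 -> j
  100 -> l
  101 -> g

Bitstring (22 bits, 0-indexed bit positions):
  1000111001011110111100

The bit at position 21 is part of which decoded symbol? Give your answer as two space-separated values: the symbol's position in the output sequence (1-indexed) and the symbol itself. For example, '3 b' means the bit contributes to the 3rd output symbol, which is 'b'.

Answer: 9 l

Derivation:
Bit 0: prefix='1' (no match yet)
Bit 1: prefix='10' (no match yet)
Bit 2: prefix='100' -> emit 'l', reset
Bit 3: prefix='0' -> emit 'e', reset
Bit 4: prefix='1' (no match yet)
Bit 5: prefix='11' -> emit 'j', reset
Bit 6: prefix='1' (no match yet)
Bit 7: prefix='10' (no match yet)
Bit 8: prefix='100' -> emit 'l', reset
Bit 9: prefix='1' (no match yet)
Bit 10: prefix='10' (no match yet)
Bit 11: prefix='101' -> emit 'g', reset
Bit 12: prefix='1' (no match yet)
Bit 13: prefix='11' -> emit 'j', reset
Bit 14: prefix='1' (no match yet)
Bit 15: prefix='10' (no match yet)
Bit 16: prefix='101' -> emit 'g', reset
Bit 17: prefix='1' (no match yet)
Bit 18: prefix='11' -> emit 'j', reset
Bit 19: prefix='1' (no match yet)
Bit 20: prefix='10' (no match yet)
Bit 21: prefix='100' -> emit 'l', reset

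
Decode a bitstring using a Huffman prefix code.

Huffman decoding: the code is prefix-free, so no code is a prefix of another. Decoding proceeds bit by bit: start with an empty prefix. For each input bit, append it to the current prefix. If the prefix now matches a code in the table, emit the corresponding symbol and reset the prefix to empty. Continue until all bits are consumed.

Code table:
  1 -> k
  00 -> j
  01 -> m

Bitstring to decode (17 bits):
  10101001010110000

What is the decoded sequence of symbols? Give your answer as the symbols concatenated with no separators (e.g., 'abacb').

Answer: kmmjkmmkjj

Derivation:
Bit 0: prefix='1' -> emit 'k', reset
Bit 1: prefix='0' (no match yet)
Bit 2: prefix='01' -> emit 'm', reset
Bit 3: prefix='0' (no match yet)
Bit 4: prefix='01' -> emit 'm', reset
Bit 5: prefix='0' (no match yet)
Bit 6: prefix='00' -> emit 'j', reset
Bit 7: prefix='1' -> emit 'k', reset
Bit 8: prefix='0' (no match yet)
Bit 9: prefix='01' -> emit 'm', reset
Bit 10: prefix='0' (no match yet)
Bit 11: prefix='01' -> emit 'm', reset
Bit 12: prefix='1' -> emit 'k', reset
Bit 13: prefix='0' (no match yet)
Bit 14: prefix='00' -> emit 'j', reset
Bit 15: prefix='0' (no match yet)
Bit 16: prefix='00' -> emit 'j', reset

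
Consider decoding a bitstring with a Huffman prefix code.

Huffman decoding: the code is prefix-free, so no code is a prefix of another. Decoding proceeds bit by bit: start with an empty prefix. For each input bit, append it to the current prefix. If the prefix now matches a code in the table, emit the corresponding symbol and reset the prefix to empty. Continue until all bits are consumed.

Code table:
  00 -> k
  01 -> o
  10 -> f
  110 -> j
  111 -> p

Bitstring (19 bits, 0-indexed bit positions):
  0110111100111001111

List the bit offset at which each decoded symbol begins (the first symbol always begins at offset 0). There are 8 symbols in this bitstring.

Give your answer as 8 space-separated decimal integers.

Answer: 0 2 4 7 9 11 14 16

Derivation:
Bit 0: prefix='0' (no match yet)
Bit 1: prefix='01' -> emit 'o', reset
Bit 2: prefix='1' (no match yet)
Bit 3: prefix='10' -> emit 'f', reset
Bit 4: prefix='1' (no match yet)
Bit 5: prefix='11' (no match yet)
Bit 6: prefix='111' -> emit 'p', reset
Bit 7: prefix='1' (no match yet)
Bit 8: prefix='10' -> emit 'f', reset
Bit 9: prefix='0' (no match yet)
Bit 10: prefix='01' -> emit 'o', reset
Bit 11: prefix='1' (no match yet)
Bit 12: prefix='11' (no match yet)
Bit 13: prefix='110' -> emit 'j', reset
Bit 14: prefix='0' (no match yet)
Bit 15: prefix='01' -> emit 'o', reset
Bit 16: prefix='1' (no match yet)
Bit 17: prefix='11' (no match yet)
Bit 18: prefix='111' -> emit 'p', reset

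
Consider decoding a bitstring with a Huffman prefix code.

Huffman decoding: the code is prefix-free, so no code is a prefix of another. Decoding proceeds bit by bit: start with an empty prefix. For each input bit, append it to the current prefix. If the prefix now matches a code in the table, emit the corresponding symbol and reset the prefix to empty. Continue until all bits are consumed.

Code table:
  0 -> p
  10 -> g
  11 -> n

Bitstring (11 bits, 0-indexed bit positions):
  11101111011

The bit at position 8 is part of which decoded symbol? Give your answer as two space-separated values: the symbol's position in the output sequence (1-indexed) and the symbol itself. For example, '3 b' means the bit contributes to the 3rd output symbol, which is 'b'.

Bit 0: prefix='1' (no match yet)
Bit 1: prefix='11' -> emit 'n', reset
Bit 2: prefix='1' (no match yet)
Bit 3: prefix='10' -> emit 'g', reset
Bit 4: prefix='1' (no match yet)
Bit 5: prefix='11' -> emit 'n', reset
Bit 6: prefix='1' (no match yet)
Bit 7: prefix='11' -> emit 'n', reset
Bit 8: prefix='0' -> emit 'p', reset
Bit 9: prefix='1' (no match yet)
Bit 10: prefix='11' -> emit 'n', reset

Answer: 5 p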